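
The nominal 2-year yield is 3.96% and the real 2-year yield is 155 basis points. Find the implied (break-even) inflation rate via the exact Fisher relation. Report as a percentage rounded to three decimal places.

(1 + π) = (1 + i)/(1 + r) = 1.03960 / 1.01550 = 1.023732
Break-even inflation = 1.023732 − 1 → 2.373%.

2.373%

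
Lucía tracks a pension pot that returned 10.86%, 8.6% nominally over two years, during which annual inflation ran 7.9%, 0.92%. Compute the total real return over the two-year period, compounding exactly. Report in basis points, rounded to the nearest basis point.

1056 basis points

Compound the nominal returns: 1.1086 × 1.0860 = 1.203940.
Compound inflation: 1.0790 × 1.0092 = 1.088927.
Deflate: 1.203940 / 1.088927 = 1.105620.
Total real return = 1.105620 − 1 → 1056 basis points.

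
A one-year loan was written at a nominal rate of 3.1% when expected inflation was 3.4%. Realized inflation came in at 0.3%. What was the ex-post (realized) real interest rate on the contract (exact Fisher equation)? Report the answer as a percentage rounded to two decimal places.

Ex-post: (1 + 0.0310)/(1 + 0.0030) − 1 = 2.7916%
So the realized real rate is 2.79%.

2.79%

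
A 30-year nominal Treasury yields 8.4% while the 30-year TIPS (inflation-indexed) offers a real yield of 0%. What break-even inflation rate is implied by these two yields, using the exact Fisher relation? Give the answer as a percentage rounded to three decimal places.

(1 + π) = (1 + i)/(1 + r) = 1.08400 / 1.00000 = 1.084000
Break-even inflation = 1.084000 − 1 → 8.400%.

8.400%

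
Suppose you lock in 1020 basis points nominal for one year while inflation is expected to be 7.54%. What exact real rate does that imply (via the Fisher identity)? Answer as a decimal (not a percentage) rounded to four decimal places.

0.0247

By the Fisher identity, 1 + r = (1 + i)/(1 + π).
1 + r = 1.10200 / 1.07540 = 1.024735
r = 1.024735 − 1 = 2.4735%, i.e. 0.0247.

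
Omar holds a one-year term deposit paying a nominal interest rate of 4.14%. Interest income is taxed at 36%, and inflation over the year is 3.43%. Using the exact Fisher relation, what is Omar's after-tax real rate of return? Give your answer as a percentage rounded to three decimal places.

-0.755%

After-tax nominal return = 4.14% × (1 − 0.36) = 2.6496%.
1 + r = 1.026496 / 1.03430 = 0.9924548
After-tax real rate = 0.9924548 − 1 → -0.755%.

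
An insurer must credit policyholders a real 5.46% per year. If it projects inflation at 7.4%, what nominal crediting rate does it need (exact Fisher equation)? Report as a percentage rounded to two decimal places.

(1 + i) = (1 + r)(1 + π) = 1.05460 × 1.07400 = 1.1326404
i = 1.1326404 − 1, so the required nominal rate is 13.26%.

13.26%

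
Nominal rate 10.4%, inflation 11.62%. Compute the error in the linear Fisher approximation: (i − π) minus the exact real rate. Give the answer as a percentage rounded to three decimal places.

Approximate: r ≈ 10.400% − 11.620% = -1.2200%
Exact: (1 + 0.1040)/(1 + 0.1162) − 1 = -1.0930%
Error = -1.2200% − (-1.0930%) = -0.1270% → -0.127%.

-0.127%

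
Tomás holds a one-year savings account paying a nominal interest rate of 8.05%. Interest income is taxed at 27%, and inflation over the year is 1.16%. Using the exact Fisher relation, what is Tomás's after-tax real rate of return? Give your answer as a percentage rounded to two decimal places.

4.66%

After-tax nominal return = 8.05% × (1 − 0.27) = 5.8765%.
1 + r = 1.058765 / 1.01160 = 1.046624
After-tax real rate = 1.046624 − 1 → 4.66%.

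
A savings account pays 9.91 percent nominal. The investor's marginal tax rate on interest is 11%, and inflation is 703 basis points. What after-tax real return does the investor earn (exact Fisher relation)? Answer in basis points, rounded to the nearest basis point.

After-tax nominal return = 9.91% × (1 − 0.11) = 8.8199%.
1 + r = 1.088199 / 1.07030 = 1.016723
After-tax real rate = 1.016723 − 1 → 167 basis points.

167 basis points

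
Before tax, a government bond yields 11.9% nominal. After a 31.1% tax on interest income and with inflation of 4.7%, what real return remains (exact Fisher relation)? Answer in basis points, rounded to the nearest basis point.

334 basis points

After-tax nominal return = 11.9% × (1 − 0.311) = 8.1991%.
1 + r = 1.081991 / 1.04700 = 1.033420
After-tax real rate = 1.033420 − 1 → 334 basis points.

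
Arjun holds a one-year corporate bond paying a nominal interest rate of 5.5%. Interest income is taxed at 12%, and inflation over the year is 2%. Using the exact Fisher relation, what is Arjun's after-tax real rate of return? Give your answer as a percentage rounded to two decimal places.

2.78%

After-tax nominal return = 5.5% × (1 − 0.12) = 4.8400%.
1 + r = 1.04840 / 1.02000 = 1.027843
After-tax real rate = 1.027843 − 1 → 2.78%.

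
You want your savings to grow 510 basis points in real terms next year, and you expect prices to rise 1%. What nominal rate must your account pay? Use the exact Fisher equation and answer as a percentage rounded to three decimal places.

6.151%

(1 + i) = (1 + r)(1 + π) = 1.05100 × 1.01000 = 1.06151
i = 1.06151 − 1, so the required nominal rate is 6.151%.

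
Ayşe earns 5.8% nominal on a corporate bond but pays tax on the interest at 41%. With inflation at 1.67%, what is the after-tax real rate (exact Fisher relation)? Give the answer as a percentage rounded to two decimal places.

1.72%

After-tax nominal return = 5.8% × (1 − 0.41) = 3.4220%.
1 + r = 1.03422 / 1.01670 = 1.017232
After-tax real rate = 1.017232 − 1 → 1.72%.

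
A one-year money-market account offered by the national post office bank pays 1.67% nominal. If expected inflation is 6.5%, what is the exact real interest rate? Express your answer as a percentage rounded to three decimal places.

-4.535%

By the Fisher relation, 1 + r = (1 + i)/(1 + π).
1 + r = 1.01670 / 1.06500 = 0.954648
r = 0.954648 − 1 = -4.5352%, i.e. -4.535%.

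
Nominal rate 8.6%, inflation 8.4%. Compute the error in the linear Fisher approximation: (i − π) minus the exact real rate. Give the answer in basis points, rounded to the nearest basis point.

Approximate: r ≈ 8.600% − 8.400% = 0.2000%
Exact: (1 + 0.0860)/(1 + 0.0840) − 1 = 0.1845%
Error = 0.2000% − 0.1845% = 0.0155% → 2 basis points.

2 basis points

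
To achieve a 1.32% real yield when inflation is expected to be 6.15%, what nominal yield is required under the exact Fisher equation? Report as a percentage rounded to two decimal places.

7.55%

(1 + i) = (1 + r)(1 + π) = 1.01320 × 1.06150 = 1.0755118
i = 1.0755118 − 1, so the required nominal rate is 7.55%.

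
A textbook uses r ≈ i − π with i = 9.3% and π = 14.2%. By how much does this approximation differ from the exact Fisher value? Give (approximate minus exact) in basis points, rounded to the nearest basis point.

-61 basis points

Approximate: r ≈ 9.300% − 14.200% = -4.9000%
Exact: (1 + 0.0930)/(1 + 0.1420) − 1 = -4.2907%
Error = -4.9000% − (-4.2907%) = -0.6093% → -61 basis points.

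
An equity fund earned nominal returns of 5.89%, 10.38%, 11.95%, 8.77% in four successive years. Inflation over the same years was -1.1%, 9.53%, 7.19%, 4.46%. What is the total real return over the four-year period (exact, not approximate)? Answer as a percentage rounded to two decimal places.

Compound the nominal returns: 1.0589 × 1.1038 × 1.1195 × 1.0877 = 1.423241.
Compound inflation: 0.9890 × 1.0953 × 1.0719 × 1.0446 = 1.212924.
Deflate: 1.423241 / 1.212924 = 1.173397.
Total real return = 1.173397 − 1 → 17.34%.

17.34%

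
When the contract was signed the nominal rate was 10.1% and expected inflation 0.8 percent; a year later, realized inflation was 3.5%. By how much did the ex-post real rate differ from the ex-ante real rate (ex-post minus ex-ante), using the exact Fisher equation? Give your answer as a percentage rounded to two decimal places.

-2.85%

Ex-ante: (1 + 0.1010)/(1 + 0.0080) − 1 = 9.2262%
Ex-post: (1 + 0.1010)/(1 + 0.0350) − 1 = 6.3768%
Difference (ex-post − ex-ante) = -2.8494% → -2.85%.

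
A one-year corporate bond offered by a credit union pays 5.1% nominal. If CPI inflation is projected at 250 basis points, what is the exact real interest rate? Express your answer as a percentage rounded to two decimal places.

1 + r = 1.05100 / 1.02500 = 1.025366
r = 1.025366 − 1 = 2.5366%, i.e. 2.54%.

2.54%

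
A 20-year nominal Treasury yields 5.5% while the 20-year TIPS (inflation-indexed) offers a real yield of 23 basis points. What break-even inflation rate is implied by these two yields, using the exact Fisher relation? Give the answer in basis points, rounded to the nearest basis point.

526 basis points

(1 + π) = (1 + i)/(1 + r) = 1.05500 / 1.00230 = 1.052579
Break-even inflation = 1.052579 − 1 → 526 basis points.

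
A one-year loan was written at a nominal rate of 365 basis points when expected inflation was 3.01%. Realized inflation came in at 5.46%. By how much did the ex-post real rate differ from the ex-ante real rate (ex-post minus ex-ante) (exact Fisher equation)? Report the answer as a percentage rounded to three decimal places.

-2.338%

Ex-ante: (1 + 0.0365)/(1 + 0.0301) − 1 = 0.6213%
Ex-post: (1 + 0.0365)/(1 + 0.0546) − 1 = -1.7163%
Difference (ex-post − ex-ante) = -2.3376% → -2.338%.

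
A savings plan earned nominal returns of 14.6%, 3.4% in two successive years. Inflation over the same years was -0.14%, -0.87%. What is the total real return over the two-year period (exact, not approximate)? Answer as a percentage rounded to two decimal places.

19.70%

Nominal growth factor = 1.1460 × 1.0340 = 1.184964
Price-level growth factor = 0.9986 × 0.9913 = 0.989912
Real growth factor = 1.184964 / 0.989912 = 1.197040
Total real return = 1.197040 − 1 → 19.70%.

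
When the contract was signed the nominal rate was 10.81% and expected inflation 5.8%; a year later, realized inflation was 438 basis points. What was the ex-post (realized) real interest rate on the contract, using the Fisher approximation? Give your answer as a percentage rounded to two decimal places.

6.43%

Ex-post: 10.81% − 4.38% = 6.430%
So the realized real rate is 6.43%.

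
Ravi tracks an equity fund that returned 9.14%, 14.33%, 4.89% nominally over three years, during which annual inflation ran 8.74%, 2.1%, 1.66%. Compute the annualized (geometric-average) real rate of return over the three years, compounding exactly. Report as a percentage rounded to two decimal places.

Compound the nominal returns: 1.0914 × 1.1433 × 1.0489 = 1.30881492.
Compound inflation: 1.0874 × 1.0210 × 1.0166 = 1.12866531.
Deflate: 1.30881492 / 1.12866531 = 1.15961296.
Annualized real rate = 1.15961296^(1/3) − 1 = 5.0601% → 5.06%.

5.06%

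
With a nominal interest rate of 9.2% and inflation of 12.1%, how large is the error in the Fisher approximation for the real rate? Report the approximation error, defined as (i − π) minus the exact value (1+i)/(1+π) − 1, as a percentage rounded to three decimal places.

-0.313%

Approximate: r ≈ 9.200% − 12.100% = -2.9000%
Exact: (1 + 0.0920)/(1 + 0.1210) − 1 = -2.5870%
Error = -2.9000% − (-2.5870%) = -0.3130% → -0.313%.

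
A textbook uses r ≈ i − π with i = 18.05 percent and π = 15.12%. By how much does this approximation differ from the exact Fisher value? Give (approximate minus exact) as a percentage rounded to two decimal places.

0.38%

Approximate: r ≈ 18.050% − 15.120% = 2.9300%
Exact: (1 + 0.1805)/(1 + 0.1512) − 1 = 2.5452%
Error = 2.9300% − 2.5452% = 0.3848% → 0.38%.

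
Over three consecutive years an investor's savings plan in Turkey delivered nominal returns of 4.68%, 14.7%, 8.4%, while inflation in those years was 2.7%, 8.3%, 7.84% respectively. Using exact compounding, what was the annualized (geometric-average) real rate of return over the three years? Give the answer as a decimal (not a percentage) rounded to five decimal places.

Nominal growth factor = 1.0468 × 1.1470 × 1.0840 = 1.30153669
Price-level growth factor = 1.0270 × 1.0830 × 1.0784 = 1.19944069
Real growth factor = 1.30153669 / 1.19944069 = 1.08511967
Annualized real rate = 1.08511967^(1/3) − 1 = 2.7604% → 0.02760.

0.02760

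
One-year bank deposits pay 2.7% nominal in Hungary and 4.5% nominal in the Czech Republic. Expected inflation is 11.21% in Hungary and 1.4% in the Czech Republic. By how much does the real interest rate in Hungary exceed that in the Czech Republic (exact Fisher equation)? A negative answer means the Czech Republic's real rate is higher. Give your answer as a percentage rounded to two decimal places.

-10.71%

Hungary: (1 + 0.0270)/(1 + 0.1121) − 1 = -7.6522%
The Czech Republic: (1 + 0.0450)/(1 + 0.0140) − 1 = 3.0572%
Differential = -7.6522% − 3.0572% = -10.7094% → -10.71%.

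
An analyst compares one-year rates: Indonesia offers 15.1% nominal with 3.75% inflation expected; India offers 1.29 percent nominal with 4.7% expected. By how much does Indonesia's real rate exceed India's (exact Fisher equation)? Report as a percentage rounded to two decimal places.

14.20%

Indonesia: (1 + 0.1510)/(1 + 0.0375) − 1 = 10.9398%
India: (1 + 0.0129)/(1 + 0.0470) − 1 = -3.2569%
Differential = 10.9398% − (-3.2569%) = 14.1967% → 14.20%.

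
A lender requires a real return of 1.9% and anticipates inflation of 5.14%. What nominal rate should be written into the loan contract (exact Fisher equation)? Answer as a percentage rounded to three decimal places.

(1 + i) = (1 + r)(1 + π) = 1.01900 × 1.05140 = 1.0713766
i = 1.0713766 − 1, so the required nominal rate is 7.138%.

7.138%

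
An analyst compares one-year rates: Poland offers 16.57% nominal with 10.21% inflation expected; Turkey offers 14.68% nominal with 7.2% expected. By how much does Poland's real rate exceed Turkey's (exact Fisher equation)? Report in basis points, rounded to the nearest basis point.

-121 basis points

Poland: (1 + 0.1657)/(1 + 0.1021) − 1 = 5.7708%
Turkey: (1 + 0.1468)/(1 + 0.0720) − 1 = 6.9776%
Differential = 5.7708% − 6.9776% = -1.2068% → -121 basis points.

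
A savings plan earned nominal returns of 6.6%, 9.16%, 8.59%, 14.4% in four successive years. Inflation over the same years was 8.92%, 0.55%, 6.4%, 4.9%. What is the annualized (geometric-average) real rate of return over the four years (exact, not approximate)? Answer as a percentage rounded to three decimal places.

4.282%

Nominal growth factor = 1.0660 × 1.0916 × 1.0859 × 1.1440 = 1.445561554
Price-level growth factor = 1.0892 × 1.0055 × 1.0640 × 1.0490 = 1.222381656
Real growth factor = 1.445561554 / 1.222381656 = 1.182577919
Annualized real rate = 1.182577919^(1/4) − 1 = 4.28154% → 4.282%.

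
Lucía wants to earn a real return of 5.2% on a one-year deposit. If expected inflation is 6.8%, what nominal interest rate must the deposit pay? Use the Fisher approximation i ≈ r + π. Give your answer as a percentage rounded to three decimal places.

i ≈ r + π = 5.2% + 6.8% = 12.000%.

12.000%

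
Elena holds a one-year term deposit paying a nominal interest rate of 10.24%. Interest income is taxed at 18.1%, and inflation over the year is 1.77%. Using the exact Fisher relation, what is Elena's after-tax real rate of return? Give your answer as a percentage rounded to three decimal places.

After-tax nominal return = 10.24% × (1 − 0.181) = 8.38656%.
1 + r = 1.0838656 / 1.01770 = 1.0650148
After-tax real rate = 1.0650148 − 1 → 6.501%.

6.501%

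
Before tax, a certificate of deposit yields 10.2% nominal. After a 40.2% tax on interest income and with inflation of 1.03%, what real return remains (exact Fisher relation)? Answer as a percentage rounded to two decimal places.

After-tax nominal return = 10.2% × (1 − 0.402) = 6.0996%.
1 + r = 1.060996 / 1.01030 = 1.050179
After-tax real rate = 1.050179 − 1 → 5.02%.

5.02%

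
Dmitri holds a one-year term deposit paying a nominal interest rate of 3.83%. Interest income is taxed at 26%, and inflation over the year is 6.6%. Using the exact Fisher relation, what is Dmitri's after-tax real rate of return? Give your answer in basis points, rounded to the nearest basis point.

-353 basis points

After-tax nominal return = 3.83% × (1 − 0.26) = 2.8342%.
1 + r = 1.028342 / 1.06600 = 0.964674
After-tax real rate = 0.964674 − 1 → -353 basis points.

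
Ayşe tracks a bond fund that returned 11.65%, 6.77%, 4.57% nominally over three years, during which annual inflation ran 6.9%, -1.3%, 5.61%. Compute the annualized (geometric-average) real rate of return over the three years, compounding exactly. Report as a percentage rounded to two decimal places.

Compound the nominal returns: 1.1165 × 1.0677 × 1.0457 = 1.24656543.
Compound inflation: 1.0690 × 0.9870 × 1.0561 = 1.11429428.
Deflate: 1.24656543 / 1.11429428 = 1.11870397.
Annualized real rate = 1.11870397^(1/3) − 1 = 3.8098% → 3.81%.

3.81%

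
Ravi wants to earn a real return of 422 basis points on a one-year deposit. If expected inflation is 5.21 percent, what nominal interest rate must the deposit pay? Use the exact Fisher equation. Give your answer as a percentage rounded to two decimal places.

9.65%

(1 + i) = (1 + r)(1 + π) = 1.04220 × 1.05210 = 1.09649862
i = 1.09649862 − 1, so the required nominal rate is 9.65%.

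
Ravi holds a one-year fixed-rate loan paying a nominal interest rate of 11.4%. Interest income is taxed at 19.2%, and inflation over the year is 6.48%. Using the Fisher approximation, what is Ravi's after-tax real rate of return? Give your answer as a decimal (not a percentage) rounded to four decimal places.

0.0273

After-tax nominal return = 11.4% × (1 − 0.192) = 9.2112%.
r ≈ 9.2112% − 6.48% → 0.0273.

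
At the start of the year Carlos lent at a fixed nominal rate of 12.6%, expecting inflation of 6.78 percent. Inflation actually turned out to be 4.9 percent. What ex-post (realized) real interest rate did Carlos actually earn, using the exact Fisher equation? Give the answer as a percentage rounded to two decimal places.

Ex-post: (1 + 0.1260)/(1 + 0.0490) − 1 = 7.3403%
So the realized real rate is 7.34%.

7.34%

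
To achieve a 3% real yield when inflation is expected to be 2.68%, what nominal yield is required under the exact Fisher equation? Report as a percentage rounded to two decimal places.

5.76%

(1 + i) = (1 + r)(1 + π) = 1.03000 × 1.02680 = 1.057604
i = 1.057604 − 1, so the required nominal rate is 5.76%.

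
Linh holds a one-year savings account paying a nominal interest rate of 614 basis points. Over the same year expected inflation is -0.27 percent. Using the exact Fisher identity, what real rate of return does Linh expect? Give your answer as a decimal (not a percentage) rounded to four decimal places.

0.0643

1 + r = 1.06140 / 0.99730 = 1.064274
r = 1.064274 − 1 = 6.4274%, i.e. 0.0643.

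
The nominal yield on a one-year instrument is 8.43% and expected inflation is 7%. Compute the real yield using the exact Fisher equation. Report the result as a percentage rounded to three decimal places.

1.336%

By the Fisher relation, 1 + r = (1 + i)/(1 + π).
1 + r = 1.08430 / 1.07000 = 1.013364
r = 1.013364 − 1 = 1.3364%, i.e. 1.336%.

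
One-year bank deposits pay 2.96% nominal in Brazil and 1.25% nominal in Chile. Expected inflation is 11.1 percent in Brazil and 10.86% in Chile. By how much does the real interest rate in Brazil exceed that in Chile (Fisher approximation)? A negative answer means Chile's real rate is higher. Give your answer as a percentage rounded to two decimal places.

1.47%

Brazil: 2.96% − 11.1% = -8.140%
Chile: 1.25% − 10.86% = -9.610%
Differential = 1.470% → 1.47%.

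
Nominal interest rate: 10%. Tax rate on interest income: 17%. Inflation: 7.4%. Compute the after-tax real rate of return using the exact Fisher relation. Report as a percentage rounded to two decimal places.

0.84%

After-tax nominal return = 10% × (1 − 0.17) = 8.3000%.
1 + r = 1.08300 / 1.07400 = 1.008380
After-tax real rate = 1.008380 − 1 → 0.84%.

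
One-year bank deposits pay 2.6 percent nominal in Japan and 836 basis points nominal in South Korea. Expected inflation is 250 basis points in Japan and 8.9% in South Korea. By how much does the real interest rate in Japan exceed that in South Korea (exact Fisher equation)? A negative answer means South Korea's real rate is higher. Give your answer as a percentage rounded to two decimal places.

0.59%

Japan: (1 + 0.0260)/(1 + 0.0250) − 1 = 0.0976%
South Korea: (1 + 0.0836)/(1 + 0.0890) − 1 = -0.4959%
Differential = 0.0976% − (-0.4959%) = 0.5934% → 0.59%.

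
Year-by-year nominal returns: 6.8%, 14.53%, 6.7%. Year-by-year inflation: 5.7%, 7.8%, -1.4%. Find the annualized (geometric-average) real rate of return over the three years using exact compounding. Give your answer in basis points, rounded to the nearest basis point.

512 basis points

Nominal growth factor = 1.0680 × 1.1453 × 1.0670 = 1.30513349
Price-level growth factor = 1.0570 × 1.0780 × 0.9860 = 1.12349376
Real growth factor = 1.30513349 / 1.12349376 = 1.16167400
Annualized real rate = 1.16167400^(1/3) − 1 = 5.1223% → 512 basis points.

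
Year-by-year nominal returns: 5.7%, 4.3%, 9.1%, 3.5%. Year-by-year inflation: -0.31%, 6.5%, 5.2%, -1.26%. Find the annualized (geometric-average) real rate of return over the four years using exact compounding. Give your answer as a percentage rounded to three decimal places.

Nominal growth factor = 1.0570 × 1.0430 × 1.0910 × 1.0350 = 1.24487113
Price-level growth factor = 0.9969 × 1.0650 × 1.0520 × 0.9874 = 1.10283380
Real growth factor = 1.24487113 / 1.10283380 = 1.12879306
Annualized real rate = 1.12879306^(1/4) − 1 = 3.0751% → 3.075%.

3.075%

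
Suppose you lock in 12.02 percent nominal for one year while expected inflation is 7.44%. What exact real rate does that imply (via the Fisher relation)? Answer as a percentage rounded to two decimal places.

4.26%

By the Fisher relation, 1 + r = (1 + i)/(1 + π).
1 + r = 1.12020 / 1.07440 = 1.042628
r = 1.042628 − 1 = 4.2628%, i.e. 4.26%.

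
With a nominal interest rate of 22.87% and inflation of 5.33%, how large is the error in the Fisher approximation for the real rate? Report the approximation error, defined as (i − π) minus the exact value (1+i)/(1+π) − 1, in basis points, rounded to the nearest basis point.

89 basis points

Approximate: r ≈ 22.870% − 5.330% = 17.5400%
Exact: (1 + 0.2287)/(1 + 0.0533) − 1 = 16.6524%
Error = 17.5400% − 16.6524% = 0.8876% → 89 basis points.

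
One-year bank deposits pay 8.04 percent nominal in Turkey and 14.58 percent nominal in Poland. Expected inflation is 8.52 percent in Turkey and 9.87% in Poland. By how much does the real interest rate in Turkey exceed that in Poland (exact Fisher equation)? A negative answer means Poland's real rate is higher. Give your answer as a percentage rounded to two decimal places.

-4.73%

Turkey: (1 + 0.0804)/(1 + 0.0852) − 1 = -0.4423%
Poland: (1 + 0.1458)/(1 + 0.0987) − 1 = 4.2869%
Differential = -0.4423% − 4.2869% = -4.7292% → -4.73%.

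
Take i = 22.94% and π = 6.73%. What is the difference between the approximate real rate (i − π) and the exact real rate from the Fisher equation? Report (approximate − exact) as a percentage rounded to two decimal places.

Approximate: r ≈ 22.940% − 6.730% = 16.2100%
Exact: (1 + 0.2294)/(1 + 0.0673) − 1 = 15.1879%
Error = 16.2100% − 15.1879% = 1.0221% → 1.02%.

1.02%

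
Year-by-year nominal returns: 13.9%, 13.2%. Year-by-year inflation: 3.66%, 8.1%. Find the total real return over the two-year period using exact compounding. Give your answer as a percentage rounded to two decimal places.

15.06%

Nominal growth factor = 1.1390 × 1.1320 = 1.289348
Price-level growth factor = 1.0366 × 1.0810 = 1.120565
Real growth factor = 1.289348 / 1.120565 = 1.150624
Total real return = 1.150624 − 1 → 15.06%.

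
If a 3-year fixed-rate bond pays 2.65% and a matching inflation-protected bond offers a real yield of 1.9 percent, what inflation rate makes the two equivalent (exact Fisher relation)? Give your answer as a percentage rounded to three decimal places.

0.736%

(1 + π) = (1 + i)/(1 + r) = 1.02650 / 1.01900 = 1.007360
Break-even inflation = 1.007360 − 1 → 0.736%.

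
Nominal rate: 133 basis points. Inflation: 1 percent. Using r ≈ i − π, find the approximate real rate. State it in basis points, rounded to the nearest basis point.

33 basis points

r ≈ i − π = 1.33% − 1% = 33 basis points.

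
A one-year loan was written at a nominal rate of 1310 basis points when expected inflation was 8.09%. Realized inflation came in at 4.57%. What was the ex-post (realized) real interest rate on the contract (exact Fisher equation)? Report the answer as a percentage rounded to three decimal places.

Ex-post: (1 + 0.1310)/(1 + 0.0457) − 1 = 8.1572%
So the realized real rate is 8.157%.

8.157%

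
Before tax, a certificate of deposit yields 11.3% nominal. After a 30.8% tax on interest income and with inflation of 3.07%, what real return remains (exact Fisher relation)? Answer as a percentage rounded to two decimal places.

After-tax nominal return = 11.3% × (1 − 0.308) = 7.8196%.
1 + r = 1.078196 / 1.03070 = 1.046081
After-tax real rate = 1.046081 − 1 → 4.61%.

4.61%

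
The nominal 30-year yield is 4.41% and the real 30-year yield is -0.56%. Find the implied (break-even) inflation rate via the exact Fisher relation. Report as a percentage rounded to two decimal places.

5.00%

(1 + π) = (1 + i)/(1 + r) = 1.04410 / 0.99440 = 1.049980
Break-even inflation = 1.049980 − 1 → 5.00%.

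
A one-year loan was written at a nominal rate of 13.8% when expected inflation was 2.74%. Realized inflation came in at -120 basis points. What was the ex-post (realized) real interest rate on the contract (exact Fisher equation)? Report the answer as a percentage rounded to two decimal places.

15.18%

Ex-post: (1 + 0.1380)/(1 − 0.0120) − 1 = 15.1822%
So the realized real rate is 15.18%.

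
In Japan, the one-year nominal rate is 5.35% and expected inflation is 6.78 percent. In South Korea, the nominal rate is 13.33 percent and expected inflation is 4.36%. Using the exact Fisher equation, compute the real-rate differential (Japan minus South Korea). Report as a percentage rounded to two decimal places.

Japan: (1 + 0.0535)/(1 + 0.0678) − 1 = -1.3392%
South Korea: (1 + 0.1333)/(1 + 0.0436) − 1 = 8.5952%
Differential = -1.3392% − 8.5952% = -9.9344% → -9.93%.

-9.93%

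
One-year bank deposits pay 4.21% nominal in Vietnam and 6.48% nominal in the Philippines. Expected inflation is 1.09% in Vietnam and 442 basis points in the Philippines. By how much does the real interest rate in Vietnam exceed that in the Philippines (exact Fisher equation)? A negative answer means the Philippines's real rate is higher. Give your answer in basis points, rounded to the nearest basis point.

111 basis points

Vietnam: (1 + 0.0421)/(1 + 0.0109) − 1 = 3.0864%
The Philippines: (1 + 0.0648)/(1 + 0.0442) − 1 = 1.9728%
Differential = 3.0864% − 1.9728% = 1.1136% → 111 basis points.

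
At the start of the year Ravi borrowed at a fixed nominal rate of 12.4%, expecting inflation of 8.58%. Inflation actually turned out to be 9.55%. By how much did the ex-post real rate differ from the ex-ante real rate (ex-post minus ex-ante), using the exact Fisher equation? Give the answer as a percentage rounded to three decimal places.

Ex-ante: (1 + 0.1240)/(1 + 0.0858) − 1 = 3.5181%
Ex-post: (1 + 0.1240)/(1 + 0.0955) − 1 = 2.6016%
Difference (ex-post − ex-ante) = -0.9166% → -0.917%.

-0.917%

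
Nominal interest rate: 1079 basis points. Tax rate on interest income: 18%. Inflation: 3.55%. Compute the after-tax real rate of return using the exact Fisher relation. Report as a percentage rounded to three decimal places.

After-tax nominal return = 10.79% × (1 − 0.18) = 8.8478%.
1 + r = 1.088478 / 1.03550 = 1.051162
After-tax real rate = 1.051162 − 1 → 5.116%.

5.116%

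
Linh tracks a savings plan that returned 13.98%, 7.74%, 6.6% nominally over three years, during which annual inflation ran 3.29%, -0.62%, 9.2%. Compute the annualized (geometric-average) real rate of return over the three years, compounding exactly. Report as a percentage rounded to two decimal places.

Nominal growth factor = 1.1398 × 1.0774 × 1.0660 = 1.30906987
Price-level growth factor = 1.0329 × 0.9938 × 1.0920 = 1.12093365
Real growth factor = 1.30906987 / 1.12093365 = 1.16783885
Annualized real rate = 1.16783885^(1/3) − 1 = 5.3079% → 5.31%.

5.31%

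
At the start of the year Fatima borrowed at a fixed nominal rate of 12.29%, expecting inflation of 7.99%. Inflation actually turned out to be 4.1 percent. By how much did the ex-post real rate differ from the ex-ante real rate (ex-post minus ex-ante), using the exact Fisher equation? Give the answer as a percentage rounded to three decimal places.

Ex-ante: (1 + 0.1229)/(1 + 0.0799) − 1 = 3.9819%
Ex-post: (1 + 0.1229)/(1 + 0.0410) − 1 = 7.8674%
Difference (ex-post − ex-ante) = 3.8856% → 3.886%.

3.886%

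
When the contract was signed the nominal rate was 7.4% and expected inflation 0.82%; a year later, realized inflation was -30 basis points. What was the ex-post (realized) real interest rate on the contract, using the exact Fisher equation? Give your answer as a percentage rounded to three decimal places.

Ex-post: (1 + 0.0740)/(1 − 0.0030) − 1 = 7.7232%
So the realized real rate is 7.723%.

7.723%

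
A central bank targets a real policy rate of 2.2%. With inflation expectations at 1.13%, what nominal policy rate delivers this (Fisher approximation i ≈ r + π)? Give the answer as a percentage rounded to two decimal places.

3.33%

i ≈ r + π = 2.2% + 1.13% = 3.33%.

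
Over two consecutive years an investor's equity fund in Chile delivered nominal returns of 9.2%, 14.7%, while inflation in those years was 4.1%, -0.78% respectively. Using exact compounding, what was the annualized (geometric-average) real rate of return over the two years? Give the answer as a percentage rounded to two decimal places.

Compound the nominal returns: 1.0920 × 1.1470 = 1.25252400.
Compound inflation: 1.0410 × 0.9922 = 1.03288020.
Deflate: 1.25252400 / 1.03288020 = 1.21265177.
Annualized real rate = 1.21265177^(1/2) − 1 = 10.1205% → 10.12%.

10.12%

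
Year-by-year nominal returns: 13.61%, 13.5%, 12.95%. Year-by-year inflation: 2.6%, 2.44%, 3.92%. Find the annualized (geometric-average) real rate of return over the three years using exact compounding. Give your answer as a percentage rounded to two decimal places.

10.07%

Nominal growth factor = 1.1361 × 1.1350 × 1.1295 = 1.45646032
Price-level growth factor = 1.0260 × 1.0244 × 1.0392 = 1.09223495
Real growth factor = 1.45646032 / 1.09223495 = 1.33346797
Annualized real rate = 1.33346797^(1/3) − 1 = 10.0679% → 10.07%.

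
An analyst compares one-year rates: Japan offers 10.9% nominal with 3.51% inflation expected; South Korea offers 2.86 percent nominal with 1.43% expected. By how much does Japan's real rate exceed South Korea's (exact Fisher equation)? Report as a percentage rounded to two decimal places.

Japan: (1 + 0.1090)/(1 + 0.0351) − 1 = 7.1394%
South Korea: (1 + 0.0286)/(1 + 0.0143) − 1 = 1.4098%
Differential = 7.1394% − 1.4098% = 5.7296% → 5.73%.

5.73%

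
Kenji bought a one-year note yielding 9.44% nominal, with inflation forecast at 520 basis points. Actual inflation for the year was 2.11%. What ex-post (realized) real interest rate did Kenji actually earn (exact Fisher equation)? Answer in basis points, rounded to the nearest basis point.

Ex-post: (1 + 0.0944)/(1 + 0.0211) − 1 = 7.1785%
So the realized real rate is 718 basis points.

718 basis points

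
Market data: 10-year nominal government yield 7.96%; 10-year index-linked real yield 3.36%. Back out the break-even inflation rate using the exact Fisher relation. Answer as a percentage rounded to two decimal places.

(1 + π) = (1 + i)/(1 + r) = 1.07960 / 1.03360 = 1.044505
Break-even inflation = 1.044505 − 1 → 4.45%.

4.45%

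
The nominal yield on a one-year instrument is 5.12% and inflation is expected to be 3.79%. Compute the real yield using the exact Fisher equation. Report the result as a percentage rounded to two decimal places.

1 + r = 1.05120 / 1.03790 = 1.012814
r = 1.012814 − 1 = 1.2814%, i.e. 1.28%.

1.28%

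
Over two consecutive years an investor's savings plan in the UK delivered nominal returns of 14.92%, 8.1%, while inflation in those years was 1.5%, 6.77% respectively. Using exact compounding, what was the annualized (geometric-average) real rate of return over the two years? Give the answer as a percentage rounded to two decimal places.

Nominal growth factor = 1.1492 × 1.0810 = 1.24228520
Price-level growth factor = 1.0150 × 1.0677 = 1.08371550
Real growth factor = 1.24228520 / 1.08371550 = 1.14632041
Annualized real rate = 1.14632041^(1/2) − 1 = 7.0664% → 7.07%.

7.07%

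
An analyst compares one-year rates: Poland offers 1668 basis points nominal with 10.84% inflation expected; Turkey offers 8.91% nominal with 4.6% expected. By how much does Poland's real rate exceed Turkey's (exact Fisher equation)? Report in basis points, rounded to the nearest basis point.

115 basis points

Poland: (1 + 0.1668)/(1 + 0.1084) − 1 = 5.2689%
Turkey: (1 + 0.0891)/(1 + 0.0460) − 1 = 4.1205%
Differential = 5.2689% − 4.1205% = 1.1484% → 115 basis points.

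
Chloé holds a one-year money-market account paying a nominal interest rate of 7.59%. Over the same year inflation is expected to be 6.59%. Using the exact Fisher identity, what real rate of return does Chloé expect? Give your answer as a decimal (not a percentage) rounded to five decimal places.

By the Fisher identity, 1 + r = (1 + i)/(1 + π).
1 + r = 1.07590 / 1.06590 = 1.009382
r = 1.009382 − 1 = 0.9382%, i.e. 0.00938.

0.00938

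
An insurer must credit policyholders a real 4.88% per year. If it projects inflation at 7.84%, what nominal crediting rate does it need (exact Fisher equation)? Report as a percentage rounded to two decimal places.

(1 + i) = (1 + r)(1 + π) = 1.04880 × 1.07840 = 1.13102592
i = 1.13102592 − 1, so the required nominal rate is 13.10%.

13.10%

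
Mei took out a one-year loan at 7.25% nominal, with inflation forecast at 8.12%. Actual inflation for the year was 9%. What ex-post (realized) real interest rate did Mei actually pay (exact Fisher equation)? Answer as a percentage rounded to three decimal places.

-1.606%

Ex-post: (1 + 0.0725)/(1 + 0.0900) − 1 = -1.605505%
So the realized real rate is -1.606%.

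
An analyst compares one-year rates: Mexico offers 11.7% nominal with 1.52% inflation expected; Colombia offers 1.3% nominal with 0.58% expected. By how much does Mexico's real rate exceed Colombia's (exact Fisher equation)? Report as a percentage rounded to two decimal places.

9.31%

Mexico: (1 + 0.1170)/(1 + 0.0152) − 1 = 10.0276%
Colombia: (1 + 0.0130)/(1 + 0.0058) − 1 = 0.7158%
Differential = 10.0276% − 0.7158% = 9.3117% → 9.31%.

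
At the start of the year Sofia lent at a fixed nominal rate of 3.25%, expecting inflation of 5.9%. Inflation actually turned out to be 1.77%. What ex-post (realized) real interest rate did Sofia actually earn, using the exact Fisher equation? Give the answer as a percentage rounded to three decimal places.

1.454%

Ex-post: (1 + 0.0325)/(1 + 0.0177) − 1 = 1.4543%
So the realized real rate is 1.454%.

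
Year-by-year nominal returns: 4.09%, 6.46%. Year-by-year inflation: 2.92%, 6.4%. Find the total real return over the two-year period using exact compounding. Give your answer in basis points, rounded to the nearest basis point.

Nominal growth factor = 1.0409 × 1.0646 = 1.108142
Price-level growth factor = 1.0292 × 1.0640 = 1.095069
Real growth factor = 1.108142 / 1.095069 = 1.011938
Total real return = 1.011938 − 1 → 119 basis points.

119 basis points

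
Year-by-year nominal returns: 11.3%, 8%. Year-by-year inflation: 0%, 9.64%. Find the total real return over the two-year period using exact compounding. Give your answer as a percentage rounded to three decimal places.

Nominal growth factor = 1.1130 × 1.0800 = 1.202040
Price-level growth factor = 1.0000 × 1.0964 = 1.096400
Real growth factor = 1.202040 / 1.096400 = 1.096352
Total real return = 1.096352 − 1 → 9.635%.

9.635%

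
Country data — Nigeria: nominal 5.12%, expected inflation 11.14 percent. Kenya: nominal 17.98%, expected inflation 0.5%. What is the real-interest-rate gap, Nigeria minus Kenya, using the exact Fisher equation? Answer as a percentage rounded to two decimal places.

Nigeria: (1 + 0.0512)/(1 + 0.1114) − 1 = -5.4166%
Kenya: (1 + 0.1798)/(1 + 0.0050) − 1 = 17.3930%
Differential = -5.4166% − 17.3930% = -22.8096% → -22.81%.

-22.81%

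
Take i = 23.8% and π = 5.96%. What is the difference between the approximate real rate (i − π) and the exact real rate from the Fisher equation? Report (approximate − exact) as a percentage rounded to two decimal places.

Approximate: r ≈ 23.800% − 5.960% = 17.8400%
Exact: (1 + 0.2380)/(1 + 0.0596) − 1 = 16.8365%
Error = 17.8400% − 16.8365% = 1.0035% → 1.00%.

1.00%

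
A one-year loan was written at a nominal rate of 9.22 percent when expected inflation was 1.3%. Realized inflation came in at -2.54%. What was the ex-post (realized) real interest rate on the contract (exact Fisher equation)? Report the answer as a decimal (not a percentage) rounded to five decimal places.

0.12066

Ex-post: (1 + 0.0922)/(1 − 0.0254) − 1 = 12.06649%
So the realized real rate is 0.12066.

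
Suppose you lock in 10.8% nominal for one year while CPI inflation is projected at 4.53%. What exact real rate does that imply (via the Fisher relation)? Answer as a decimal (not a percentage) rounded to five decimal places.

0.05998

By the Fisher relation, 1 + r = (1 + i)/(1 + π).
1 + r = 1.10800 / 1.04530 = 1.059983
r = 1.059983 − 1 = 5.9983%, i.e. 0.05998.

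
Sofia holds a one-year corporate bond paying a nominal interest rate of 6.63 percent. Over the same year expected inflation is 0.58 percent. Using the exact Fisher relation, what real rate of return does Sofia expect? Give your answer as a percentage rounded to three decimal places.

6.015%

1 + r = 1.06630 / 1.00580 = 1.060151
r = 1.060151 − 1 = 6.0151%, i.e. 6.015%.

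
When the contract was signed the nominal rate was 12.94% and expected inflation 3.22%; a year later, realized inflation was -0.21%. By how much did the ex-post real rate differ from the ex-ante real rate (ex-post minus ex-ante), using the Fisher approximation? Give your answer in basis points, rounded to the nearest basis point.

Ex-ante: 12.94% − 3.22% = 9.720%
Ex-post: 12.94% − (-0.21%) = 13.150%
Difference (ex-post − ex-ante) = 3.4300% → 343 basis points.

343 basis points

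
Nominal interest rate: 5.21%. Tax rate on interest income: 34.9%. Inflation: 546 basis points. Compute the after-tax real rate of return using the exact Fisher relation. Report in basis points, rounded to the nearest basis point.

After-tax nominal return = 5.21% × (1 − 0.349) = 3.39171%.
1 + r = 1.0339171 / 1.05460 = 0.980388
After-tax real rate = 0.980388 − 1 → -196 basis points.

-196 basis points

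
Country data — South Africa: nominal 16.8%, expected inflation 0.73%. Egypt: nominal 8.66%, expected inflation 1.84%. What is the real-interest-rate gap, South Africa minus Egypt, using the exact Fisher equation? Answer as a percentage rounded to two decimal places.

South Africa: (1 + 0.1680)/(1 + 0.0073) − 1 = 15.9535%
Egypt: (1 + 0.0866)/(1 + 0.0184) − 1 = 6.6968%
Differential = 15.9535% − 6.6968% = 9.2568% → 9.26%.

9.26%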